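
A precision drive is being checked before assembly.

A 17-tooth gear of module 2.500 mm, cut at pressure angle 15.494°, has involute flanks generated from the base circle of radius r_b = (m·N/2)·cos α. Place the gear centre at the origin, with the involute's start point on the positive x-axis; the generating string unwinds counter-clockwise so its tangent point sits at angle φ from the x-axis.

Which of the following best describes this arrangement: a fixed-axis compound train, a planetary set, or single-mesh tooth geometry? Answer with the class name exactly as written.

recognized (one wheel, involute flank): single-mesh tooth geometry, m = 2.500, N = 17
classification: single-mesh tooth geometry

single-mesh tooth geometry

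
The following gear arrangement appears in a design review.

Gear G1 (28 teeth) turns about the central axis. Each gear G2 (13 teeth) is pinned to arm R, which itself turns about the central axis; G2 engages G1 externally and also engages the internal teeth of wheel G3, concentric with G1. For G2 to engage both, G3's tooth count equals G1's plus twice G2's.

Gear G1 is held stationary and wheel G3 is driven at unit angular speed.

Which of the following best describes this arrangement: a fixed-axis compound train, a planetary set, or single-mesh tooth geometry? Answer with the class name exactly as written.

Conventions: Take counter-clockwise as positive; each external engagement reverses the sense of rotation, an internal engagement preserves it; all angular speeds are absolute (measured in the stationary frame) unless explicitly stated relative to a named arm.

planetary set

topology: planetary set — G1 28T / G2 13T / G3 54T, arm = carrier (Willis)
classification: planetary set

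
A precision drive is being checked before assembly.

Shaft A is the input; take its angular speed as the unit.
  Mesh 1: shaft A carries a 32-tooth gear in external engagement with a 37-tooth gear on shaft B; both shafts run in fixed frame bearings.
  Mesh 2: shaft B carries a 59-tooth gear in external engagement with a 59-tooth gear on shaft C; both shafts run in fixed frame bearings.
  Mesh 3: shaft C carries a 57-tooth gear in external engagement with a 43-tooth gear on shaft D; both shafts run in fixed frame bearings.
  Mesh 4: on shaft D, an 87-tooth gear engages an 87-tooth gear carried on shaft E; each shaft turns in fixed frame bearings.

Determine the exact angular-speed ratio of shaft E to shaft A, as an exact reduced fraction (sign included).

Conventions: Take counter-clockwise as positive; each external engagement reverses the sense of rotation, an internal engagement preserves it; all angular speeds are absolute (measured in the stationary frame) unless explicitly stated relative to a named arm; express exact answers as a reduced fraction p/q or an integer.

class = fixed-axis compound train [4 meshes; 4 ratios multiply, 4 sense flips]
mesh 1 [32T→37T]: running ratio 32/37, sense −
mesh 2 [59T→59T]: running ratio 32/37, sense +
mesh 3 [57T→43T]: running ratio 1824/1591, sense −
mesh 4 [87T→87T]: running ratio 1824/1591, sense +
ω_out/ω_in = 1824/1591

1824/1591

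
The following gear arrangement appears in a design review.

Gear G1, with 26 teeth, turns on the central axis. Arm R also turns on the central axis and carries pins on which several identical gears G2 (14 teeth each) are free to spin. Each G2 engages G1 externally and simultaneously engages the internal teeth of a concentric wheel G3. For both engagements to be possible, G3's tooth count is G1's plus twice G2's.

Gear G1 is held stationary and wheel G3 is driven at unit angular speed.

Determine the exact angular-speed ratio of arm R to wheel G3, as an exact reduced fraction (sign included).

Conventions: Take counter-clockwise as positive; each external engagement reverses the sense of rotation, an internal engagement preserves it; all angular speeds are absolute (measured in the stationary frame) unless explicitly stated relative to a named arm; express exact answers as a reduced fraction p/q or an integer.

27/40

topology: planetary set — G1 26T / G2 14T / G3 54T, arm = carrier (Willis)
ring teeth: 26 + 2·14 = 54
26(ω_sun−ω_arm) = −54(ω_ring−ω_arm),  ω_sun = 0, ω_ring = 1
26(0−ω_arm) = −54(1−ω_arm)  ⇒  80·ω_arm = 54  ⇒  ω_arm = 27/40
ω_out/ω_in = 27/40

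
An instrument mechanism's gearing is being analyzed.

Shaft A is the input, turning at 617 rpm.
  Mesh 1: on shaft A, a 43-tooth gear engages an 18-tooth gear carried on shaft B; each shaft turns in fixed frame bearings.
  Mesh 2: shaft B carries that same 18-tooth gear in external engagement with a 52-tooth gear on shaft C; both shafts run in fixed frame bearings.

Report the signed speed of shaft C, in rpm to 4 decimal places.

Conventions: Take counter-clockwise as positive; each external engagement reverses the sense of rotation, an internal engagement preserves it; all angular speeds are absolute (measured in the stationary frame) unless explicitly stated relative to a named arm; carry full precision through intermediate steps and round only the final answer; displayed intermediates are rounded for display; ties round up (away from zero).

class = fixed-axis compound train [2 meshes; 2 ratios multiply, 2 sense flips]
mesh 1 [43T→18T]: ω = 617.0000×43/18 = 1473.9444 rpm, sense flips to −
mesh 2 [18T→52T]: ω = 1473.9444×18/52 = 510.2115 rpm, sense flips to +
signed output speed = +510.2115 rpm

+510.2115 rpm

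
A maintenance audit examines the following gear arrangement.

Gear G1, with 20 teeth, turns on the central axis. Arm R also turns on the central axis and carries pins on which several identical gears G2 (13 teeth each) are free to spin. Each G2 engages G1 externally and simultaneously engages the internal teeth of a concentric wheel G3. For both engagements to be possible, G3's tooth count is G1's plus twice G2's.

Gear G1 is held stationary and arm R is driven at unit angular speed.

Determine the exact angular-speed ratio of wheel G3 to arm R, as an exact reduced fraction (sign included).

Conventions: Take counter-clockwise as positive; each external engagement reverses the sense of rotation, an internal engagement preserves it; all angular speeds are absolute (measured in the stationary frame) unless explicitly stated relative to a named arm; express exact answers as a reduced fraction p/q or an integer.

recognized (axles ride arm R): planetary set, 20/13/46 teeth
ring teeth: 20 + 2·13 = 46
20(ω_sun−ω_arm) = −46(ω_ring−ω_arm),  ω_sun = 0, ω_arm = 1
ω_ring = 1 − (20/46)(0−1) = 33/23
ω_out/ω_in = 33/23

33/23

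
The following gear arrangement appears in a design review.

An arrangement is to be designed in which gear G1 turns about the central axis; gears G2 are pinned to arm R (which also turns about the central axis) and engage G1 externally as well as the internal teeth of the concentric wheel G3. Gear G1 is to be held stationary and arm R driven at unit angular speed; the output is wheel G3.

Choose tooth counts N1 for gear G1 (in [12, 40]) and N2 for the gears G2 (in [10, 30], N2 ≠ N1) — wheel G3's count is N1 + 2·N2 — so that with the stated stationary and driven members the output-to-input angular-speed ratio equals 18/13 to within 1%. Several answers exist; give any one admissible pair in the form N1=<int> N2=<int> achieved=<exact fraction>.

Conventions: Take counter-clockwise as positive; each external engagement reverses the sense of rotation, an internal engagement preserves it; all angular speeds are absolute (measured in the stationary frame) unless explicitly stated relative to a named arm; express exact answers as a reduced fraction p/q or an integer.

topology: planetary set — design target 18/13, arm = carrier (Willis)
Willis with ω_sun = 0: ω_ring/ω_arm = (N1+N3)/N3; set equal to 18/13  ⇒  N3/N1 = 1/(18/13 − 1) = 13/5
N3 = N1 + 2·N2  ⇒  N2/N1 = (N3/N1 − 1)/2 = (13/5 − 1)/2 = 4/5
smallest multiple with N1 ≥ 12 and N2 ≥ 10: k = 3  ⇒  N1 = 3·5 = 15, N2 = 3·4 = 12 (N1 ≤ 40, N2 ≤ 30, N2 ≠ N1 ✓), N3 = 15 + 2·12 = 39
check: (N1+N3)/N3 with N1 = 15, N3 = 39 gives 18/13; |achieved − target| = 0 ≤ 9/650 ✓

N1=15 N2=12 achieved=18/13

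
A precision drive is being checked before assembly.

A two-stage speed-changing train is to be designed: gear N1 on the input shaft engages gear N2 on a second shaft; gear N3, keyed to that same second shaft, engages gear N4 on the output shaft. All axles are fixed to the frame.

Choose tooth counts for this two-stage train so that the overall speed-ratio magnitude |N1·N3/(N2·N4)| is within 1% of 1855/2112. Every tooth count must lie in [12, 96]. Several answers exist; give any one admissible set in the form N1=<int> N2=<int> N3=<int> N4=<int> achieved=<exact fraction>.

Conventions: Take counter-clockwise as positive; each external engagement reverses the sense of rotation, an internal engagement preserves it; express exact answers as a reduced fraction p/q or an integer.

N1=35 N2=22 N3=53 N4=96 achieved=1855/2112

class = fixed-axis compound train [2-stage, 1855/2112 wanted]
target = 1855/2112 in lowest terms: an exact hit needs N1·N3 = k·1855 and N2·N4 = k·2112 for one integer k, every count in [12, 96]; additionally prefer no 1:1 stage (N1 ≠ N2, N3 ≠ N4)
k = 1: N1·N3 = 1855 = 35·53, N2·N4 = 2112 = 22·96
achieved = 35·53/(22·96) = 1855/2112; |achieved − target| = 0 ≤ 371/42240 ✓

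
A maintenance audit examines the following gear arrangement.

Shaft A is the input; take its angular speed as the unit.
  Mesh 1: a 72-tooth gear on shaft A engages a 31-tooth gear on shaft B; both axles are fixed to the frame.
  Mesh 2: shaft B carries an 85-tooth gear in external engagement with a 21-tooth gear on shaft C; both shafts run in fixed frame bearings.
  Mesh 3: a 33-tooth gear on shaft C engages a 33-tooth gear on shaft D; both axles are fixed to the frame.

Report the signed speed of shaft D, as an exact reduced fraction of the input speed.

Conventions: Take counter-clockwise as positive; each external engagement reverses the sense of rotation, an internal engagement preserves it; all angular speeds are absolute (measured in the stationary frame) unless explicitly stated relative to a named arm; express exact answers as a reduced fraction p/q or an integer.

-2040/217

3-mesh fixed-axis compound train (all bearings frame-fixed)
mesh 1 [72T→31T]: |ω|/ω_in = 1×72/31 = 72/31, sense flips to −
mesh 2 [85T→21T]: |ω|/ω_in = (72/31)×85/21 = 2040/217, sense flips to +
mesh 3 [33T→33T]: |ω|/ω_in = (2040/217)×33/33 = 2040/217, sense flips to −
signed output speed (× input speed) = -2040/217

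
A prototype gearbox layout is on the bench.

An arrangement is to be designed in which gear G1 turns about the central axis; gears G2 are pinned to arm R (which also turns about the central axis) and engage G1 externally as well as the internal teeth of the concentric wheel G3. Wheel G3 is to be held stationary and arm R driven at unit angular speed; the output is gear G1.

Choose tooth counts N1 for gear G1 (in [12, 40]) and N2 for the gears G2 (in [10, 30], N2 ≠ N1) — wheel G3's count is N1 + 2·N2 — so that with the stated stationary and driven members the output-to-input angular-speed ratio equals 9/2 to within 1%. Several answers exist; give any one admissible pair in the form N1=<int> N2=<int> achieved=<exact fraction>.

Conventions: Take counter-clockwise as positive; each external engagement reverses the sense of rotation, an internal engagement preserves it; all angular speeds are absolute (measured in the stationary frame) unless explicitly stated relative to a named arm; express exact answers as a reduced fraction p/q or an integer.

class = planetary set [ratio 9/2 wanted; Willis about the carrier]
Willis with ω_ring = 0: ω_sun/ω_arm = (N1+N3)/N1; set equal to 9/2  ⇒  N3/N1 = 9/2 − 1 = 7/2
N3 = N1 + 2·N2  ⇒  N2/N1 = (N3/N1 − 1)/2 = (7/2 − 1)/2 = 5/4
smallest multiple with N1 ≥ 12 and N2 ≥ 10: k = 3  ⇒  N1 = 3·4 = 12, N2 = 3·5 = 15 (N1 ≤ 40, N2 ≤ 30, N2 ≠ N1 ✓), N3 = 12 + 2·15 = 42
check: (N1+N3)/N1 with N1 = 12, N3 = 42 gives 9/2; |achieved − target| = 0 ≤ 9/200 ✓

N1=12 N2=15 achieved=9/2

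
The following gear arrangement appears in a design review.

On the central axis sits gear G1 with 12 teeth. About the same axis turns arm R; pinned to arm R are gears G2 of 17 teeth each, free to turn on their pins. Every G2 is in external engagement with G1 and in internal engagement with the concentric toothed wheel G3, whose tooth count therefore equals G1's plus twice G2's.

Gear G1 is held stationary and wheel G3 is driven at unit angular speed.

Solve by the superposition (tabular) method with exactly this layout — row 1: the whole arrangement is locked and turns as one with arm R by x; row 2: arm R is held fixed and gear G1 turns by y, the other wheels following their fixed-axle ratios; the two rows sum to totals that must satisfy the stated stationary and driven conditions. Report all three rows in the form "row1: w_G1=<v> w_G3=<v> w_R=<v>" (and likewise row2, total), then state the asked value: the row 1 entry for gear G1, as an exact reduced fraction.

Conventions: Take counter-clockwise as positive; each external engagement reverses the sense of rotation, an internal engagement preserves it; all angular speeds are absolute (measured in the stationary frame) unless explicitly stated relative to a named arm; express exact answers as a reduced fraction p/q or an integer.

class = planetary set [G3 = 12+2·17 = 46; Willis about the carrier]
superposition row 1 [locked train]: every member turns x
row 2: sun turns y, ring = −(12/46)·y, arm 0
boundary: total ω_sun = x + y = 0 and total ω_ring = x − (12/46)·y = 1  ⇒  y = -23/29, x = 23/29
row 2 ring = −(12/46)·(-23/29) = 6/29
totals (row 1 + row 2): sun 23/29 + (-23/29) = 0, ring 23/29 + 6/29 = 1, arm 23/29 + 0 = 23/29
asked cell (row1, sun) = 23/29

row1: w_G1=23/29 w_G3=23/29 w_R=23/29
row2: w_G1=-23/29 w_G3=6/29 w_R=0
total: w_G1=0 w_G3=1 w_R=23/29
asked value: 23/29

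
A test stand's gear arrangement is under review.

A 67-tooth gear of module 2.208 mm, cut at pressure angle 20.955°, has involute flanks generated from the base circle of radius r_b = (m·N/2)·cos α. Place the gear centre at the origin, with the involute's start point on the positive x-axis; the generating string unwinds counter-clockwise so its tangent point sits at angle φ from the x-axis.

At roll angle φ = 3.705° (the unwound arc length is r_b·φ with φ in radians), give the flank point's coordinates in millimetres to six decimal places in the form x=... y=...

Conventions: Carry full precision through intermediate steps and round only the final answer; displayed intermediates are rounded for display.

x=69.220144 y=0.006223

recognized (one wheel, involute flank): single-mesh tooth geometry, m = 2.208, N = 67
pitch radius r_p = m·N/2 = 2.208·67/2 = 73.968000
base radius r_b = r_p·cos α = 73.968000·cos 20.955° = 69.075875
roll angle φ = 3.705° = 0.06466445 rad
x = r_b·(cos φ + φ·sin φ) = 69.220144
y = r_b·(sin φ − φ·cos φ) = 0.006223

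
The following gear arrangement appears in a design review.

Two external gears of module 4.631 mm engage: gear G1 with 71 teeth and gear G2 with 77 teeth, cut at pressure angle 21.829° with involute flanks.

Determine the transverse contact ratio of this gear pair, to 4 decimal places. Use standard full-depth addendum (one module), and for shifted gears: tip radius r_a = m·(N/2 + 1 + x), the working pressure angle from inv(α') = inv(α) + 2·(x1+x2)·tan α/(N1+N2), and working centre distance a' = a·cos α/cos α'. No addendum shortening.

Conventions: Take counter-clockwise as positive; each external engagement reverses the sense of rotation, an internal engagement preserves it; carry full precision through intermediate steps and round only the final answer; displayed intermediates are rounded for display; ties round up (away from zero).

1.7135

recognized (one external pair, fixed centres): single-mesh tooth geometry, m = 4.631, N1 = 71, N2 = 77
base radii: r_b1 = 152.612613, r_b2 = 165.509453
tip radii: r_a1 = 169.031500, r_a2 = 182.924500
no profile shift: α' = α, a' = a
action lengths: √(r_a1²−r_b1²) = 72.670753, √(r_a2²−r_b2²) = 77.897327
base pitch p_b = π·m·cos α = 13.505540
CR = (72.670753 + 77.897327 − 342.694000·sin 21.82900°)/13.505540 = 1.713483
contact ratio ≈ 1.7135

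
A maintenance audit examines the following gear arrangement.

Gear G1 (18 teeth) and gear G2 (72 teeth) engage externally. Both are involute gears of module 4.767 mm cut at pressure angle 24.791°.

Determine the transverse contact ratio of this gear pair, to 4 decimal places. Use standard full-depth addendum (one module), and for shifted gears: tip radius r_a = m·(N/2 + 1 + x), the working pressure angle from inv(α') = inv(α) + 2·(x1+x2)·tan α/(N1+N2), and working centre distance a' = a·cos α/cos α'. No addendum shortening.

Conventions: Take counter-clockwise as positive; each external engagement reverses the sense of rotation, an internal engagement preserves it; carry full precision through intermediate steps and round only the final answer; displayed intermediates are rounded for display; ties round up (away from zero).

1.4873

class = single-mesh tooth geometry [involute pair 18T × 72T, m = 4.767]
base radii: r_b1 = 38.949203, r_b2 = 155.796814
tip radii: r_a1 = 47.670000, r_a2 = 176.379000
no profile shift: α' = α, a' = a
action lengths: √(r_a1²−r_b1²) = 27.484331, √(r_a2²−r_b2²) = 82.685576
base pitch p_b = π·m·cos α = 13.595837
CR = (27.484331 + 82.685576 − 214.515000·sin 24.79100°)/13.595837 = 1.487347
contact ratio ≈ 1.4873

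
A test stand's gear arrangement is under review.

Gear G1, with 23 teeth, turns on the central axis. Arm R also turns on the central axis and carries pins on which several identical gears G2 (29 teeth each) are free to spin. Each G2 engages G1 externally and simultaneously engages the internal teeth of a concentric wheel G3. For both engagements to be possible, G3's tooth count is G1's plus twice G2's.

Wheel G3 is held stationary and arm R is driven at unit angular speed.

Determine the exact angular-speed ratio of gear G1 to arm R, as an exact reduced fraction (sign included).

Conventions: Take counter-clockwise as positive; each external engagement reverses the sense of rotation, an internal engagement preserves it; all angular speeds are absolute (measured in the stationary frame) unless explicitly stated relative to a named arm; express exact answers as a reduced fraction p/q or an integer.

104/23

class = planetary set [G3 = 23+2·29 = 81; Willis about the carrier]
ring teeth: 23 + 2·29 = 81
23(ω_sun−ω_arm) = −81(ω_ring−ω_arm),  ω_ring = 0, ω_arm = 1
ω_sun = 1 − (81/23)(0−1) = 104/23
ω_out/ω_in = 104/23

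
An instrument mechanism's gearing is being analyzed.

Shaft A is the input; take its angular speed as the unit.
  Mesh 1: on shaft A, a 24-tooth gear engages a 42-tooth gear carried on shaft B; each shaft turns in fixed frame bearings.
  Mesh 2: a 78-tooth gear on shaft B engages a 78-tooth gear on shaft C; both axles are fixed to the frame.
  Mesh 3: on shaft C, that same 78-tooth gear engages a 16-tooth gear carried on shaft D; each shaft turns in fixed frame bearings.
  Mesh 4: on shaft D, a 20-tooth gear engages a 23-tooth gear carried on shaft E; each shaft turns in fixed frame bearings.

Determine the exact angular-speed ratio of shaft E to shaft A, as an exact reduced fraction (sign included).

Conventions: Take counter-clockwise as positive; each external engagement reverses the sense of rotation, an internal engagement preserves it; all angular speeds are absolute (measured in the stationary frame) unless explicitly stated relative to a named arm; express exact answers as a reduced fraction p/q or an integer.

class = fixed-axis compound train [4 meshes; 4 ratios multiply, 4 sense flips]
mesh 1 [24T→42T]: running ratio 4/7, sense −
mesh 2 [78T→78T]: running ratio 4/7, sense +
mesh 3 [78T→16T]: running ratio 39/14, sense −
mesh 4 [20T→23T]: running ratio 390/161, sense +
ω_out/ω_in = 390/161

390/161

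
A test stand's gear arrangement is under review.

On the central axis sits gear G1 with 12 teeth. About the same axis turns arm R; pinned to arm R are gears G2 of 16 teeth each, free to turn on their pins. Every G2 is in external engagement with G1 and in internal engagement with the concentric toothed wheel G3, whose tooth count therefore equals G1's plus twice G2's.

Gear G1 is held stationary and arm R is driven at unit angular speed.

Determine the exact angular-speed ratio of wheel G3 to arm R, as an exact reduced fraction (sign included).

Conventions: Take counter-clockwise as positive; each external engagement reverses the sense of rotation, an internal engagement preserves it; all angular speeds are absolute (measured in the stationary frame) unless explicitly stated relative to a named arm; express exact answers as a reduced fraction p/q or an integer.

class = planetary set [G3 = 12+2·16 = 44; Willis about the carrier]
ring teeth: 12 + 2·16 = 44
12(ω_sun−ω_arm) = −44(ω_ring−ω_arm),  ω_sun = 0, ω_arm = 1
ω_ring = 1 − (12/44)(0−1) = 14/11
ω_out/ω_in = 14/11

14/11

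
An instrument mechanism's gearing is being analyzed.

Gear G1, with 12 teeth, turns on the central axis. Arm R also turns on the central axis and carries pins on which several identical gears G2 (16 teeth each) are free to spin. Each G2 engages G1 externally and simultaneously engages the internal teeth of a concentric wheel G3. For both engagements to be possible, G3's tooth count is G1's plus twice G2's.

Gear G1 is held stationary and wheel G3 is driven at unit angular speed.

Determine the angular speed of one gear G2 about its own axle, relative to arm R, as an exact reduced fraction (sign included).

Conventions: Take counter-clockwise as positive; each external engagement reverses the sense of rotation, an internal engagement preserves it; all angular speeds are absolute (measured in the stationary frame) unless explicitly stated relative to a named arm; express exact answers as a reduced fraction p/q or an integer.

recognized (axles ride arm R): planetary set, 12/16/44 teeth
ring teeth: 12 + 2·16 = 44
12(ω_sun−ω_arm) = −44(ω_ring−ω_arm),  ω_sun = 0, ω_ring = 1
12(0−ω_arm) = −44(1−ω_arm)  ⇒  56·ω_arm = 44  ⇒  ω_arm = 11/14
sun–planet mesh: 12·(0−11/14) = −16·(ω_p−ω_arm)  ⇒  ω_p−ω_arm = 33/56
exact speed ratio = 33/56

33/56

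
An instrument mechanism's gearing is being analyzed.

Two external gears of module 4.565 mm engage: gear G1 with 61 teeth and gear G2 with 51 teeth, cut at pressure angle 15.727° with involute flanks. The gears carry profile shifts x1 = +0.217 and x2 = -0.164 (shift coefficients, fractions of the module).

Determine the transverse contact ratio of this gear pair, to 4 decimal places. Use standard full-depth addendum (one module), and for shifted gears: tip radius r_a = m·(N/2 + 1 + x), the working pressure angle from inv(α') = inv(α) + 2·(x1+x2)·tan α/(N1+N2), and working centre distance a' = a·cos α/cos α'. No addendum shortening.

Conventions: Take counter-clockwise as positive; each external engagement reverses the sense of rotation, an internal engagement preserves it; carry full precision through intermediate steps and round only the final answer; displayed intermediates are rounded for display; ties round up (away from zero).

2.0422

single-mesh involute tooth geometry (61T engaging 51T at module 4.565)
base radii: r_b1 = 134.020209, r_b2 = 112.049683
tip radii: r_a1 = 144.788105, r_a2 = 120.223840
inv(α') = inv(15.727°) + 2·(+0.217-0.164)·tan α/(61+51) = 0.00737444  ⇒  α' = 15.91714°
a' = a·cos α / cos α' = 255.6400·cos 15.727°/cos 15.91714° = 255.880525
action lengths: √(r_a1²−r_b1²) = 54.792143, √(r_a2²−r_b2²) = 43.573389
base pitch p_b = π·m·cos α = 13.804489
CR = (54.792143 + 43.573389 − 255.880525·sin 15.91714°)/13.804489 = 2.042169
contact ratio ≈ 2.0422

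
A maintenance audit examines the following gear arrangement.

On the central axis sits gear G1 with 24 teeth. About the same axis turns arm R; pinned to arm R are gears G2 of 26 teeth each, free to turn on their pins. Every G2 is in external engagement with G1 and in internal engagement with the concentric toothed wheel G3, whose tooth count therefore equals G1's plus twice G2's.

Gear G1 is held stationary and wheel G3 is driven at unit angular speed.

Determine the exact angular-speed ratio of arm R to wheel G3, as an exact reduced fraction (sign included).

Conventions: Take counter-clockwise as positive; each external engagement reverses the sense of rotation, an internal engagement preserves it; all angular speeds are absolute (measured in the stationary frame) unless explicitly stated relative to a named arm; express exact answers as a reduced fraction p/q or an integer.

topology: planetary set — G1 24T / G2 26T / G3 76T, arm = carrier (Willis)
ring teeth: 24 + 2·26 = 76
24(ω_sun−ω_arm) = −76(ω_ring−ω_arm),  ω_sun = 0, ω_ring = 1
24(0−ω_arm) = −76(1−ω_arm)  ⇒  100·ω_arm = 76  ⇒  ω_arm = 19/25
ω_out/ω_in = 19/25

19/25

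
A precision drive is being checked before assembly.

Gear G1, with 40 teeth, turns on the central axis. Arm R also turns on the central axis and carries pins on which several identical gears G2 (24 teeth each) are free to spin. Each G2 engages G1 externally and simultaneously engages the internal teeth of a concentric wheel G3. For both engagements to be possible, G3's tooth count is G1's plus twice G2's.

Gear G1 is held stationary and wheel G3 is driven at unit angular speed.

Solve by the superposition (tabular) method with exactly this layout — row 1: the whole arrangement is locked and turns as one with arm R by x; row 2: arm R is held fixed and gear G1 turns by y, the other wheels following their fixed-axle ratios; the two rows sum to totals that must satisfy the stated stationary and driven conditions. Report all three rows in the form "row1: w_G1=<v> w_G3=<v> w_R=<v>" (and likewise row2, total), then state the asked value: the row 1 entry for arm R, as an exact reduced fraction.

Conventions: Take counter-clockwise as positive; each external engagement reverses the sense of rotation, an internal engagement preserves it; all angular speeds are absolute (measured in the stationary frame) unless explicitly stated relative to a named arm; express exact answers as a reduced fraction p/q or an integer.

row1: w_G1=11/16 w_G3=11/16 w_R=11/16
row2: w_G1=-11/16 w_G3=5/16 w_R=0
total: w_G1=0 w_G3=1 w_R=11/16
asked value: 11/16

recognized (axles ride arm R): planetary set, 40/24/88 teeth
row 1 (train locked, turned with arm): all members turn x
superposition row 2 [arm held]: sun y, ring −(40/88)·y, arm 0
boundary: total ω_sun = x + y = 0 and total ω_ring = x − (40/88)·y = 1  ⇒  y = -11/16, x = 11/16
row 2 ring = −(40/88)·(-11/16) = 5/16
totals (row 1 + row 2): sun 11/16 + (-11/16) = 0, ring 11/16 + 5/16 = 1, arm 11/16 + 0 = 11/16
asked cell (row1, arm) = 11/16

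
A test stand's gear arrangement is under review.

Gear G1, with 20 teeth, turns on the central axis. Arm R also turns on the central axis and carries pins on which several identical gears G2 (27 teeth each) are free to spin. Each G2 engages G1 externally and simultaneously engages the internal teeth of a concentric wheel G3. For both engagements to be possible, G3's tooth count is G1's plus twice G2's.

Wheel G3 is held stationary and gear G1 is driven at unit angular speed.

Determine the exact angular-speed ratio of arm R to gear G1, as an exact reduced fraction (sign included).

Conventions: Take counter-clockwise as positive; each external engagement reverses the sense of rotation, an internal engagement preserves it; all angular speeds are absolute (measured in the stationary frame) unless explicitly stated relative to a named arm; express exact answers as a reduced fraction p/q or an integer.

planetary set (20T centre, 27T on arm, 74T internal) — Willis relation
ring teeth: 20 + 2·27 = 74
20(ω_sun−ω_arm) = −74(ω_ring−ω_arm),  ω_ring = 0, ω_sun = 1
20(1−ω_arm) = −74(0−ω_arm)  ⇒  94·ω_arm = 20  ⇒  ω_arm = 10/47
ω_out/ω_in = 10/47

10/47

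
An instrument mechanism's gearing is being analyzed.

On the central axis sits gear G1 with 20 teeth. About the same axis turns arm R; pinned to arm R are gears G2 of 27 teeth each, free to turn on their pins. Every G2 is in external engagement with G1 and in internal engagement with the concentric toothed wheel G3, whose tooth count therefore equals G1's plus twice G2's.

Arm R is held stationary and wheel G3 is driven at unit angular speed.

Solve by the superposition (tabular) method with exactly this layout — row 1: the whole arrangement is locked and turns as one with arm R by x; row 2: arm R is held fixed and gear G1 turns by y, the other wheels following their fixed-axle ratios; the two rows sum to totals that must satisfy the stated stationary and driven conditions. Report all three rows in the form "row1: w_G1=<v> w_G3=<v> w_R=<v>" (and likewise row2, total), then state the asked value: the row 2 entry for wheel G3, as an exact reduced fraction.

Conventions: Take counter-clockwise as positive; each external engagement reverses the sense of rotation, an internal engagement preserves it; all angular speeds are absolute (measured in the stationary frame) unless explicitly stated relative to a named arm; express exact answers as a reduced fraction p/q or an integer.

row1: w_G1=0 w_G3=0 w_R=0
row2: w_G1=-37/10 w_G3=1 w_R=0
total: w_G1=-37/10 w_G3=1 w_R=0
asked value: 1

class = planetary set [G3 = 20+2·27 = 74; Willis about the carrier]
row 1 — lock + rotate with arm: ω_sun = ω_ring = ω_arm = x
superposition row 2 [arm held]: sun y, ring −(20/74)·y, arm 0
boundary: total ω_arm = x = 0 and total ω_ring = x − (20/74)·y = 1  ⇒  y = -37/10, x = 0
row 2 ring = −(20/74)·(-37/10) = 1
totals (row 1 + row 2): sun 0 + (-37/10) = -37/10, ring 0 + 1 = 1, arm 0 + 0 = 0
asked cell (row2, ring) = 1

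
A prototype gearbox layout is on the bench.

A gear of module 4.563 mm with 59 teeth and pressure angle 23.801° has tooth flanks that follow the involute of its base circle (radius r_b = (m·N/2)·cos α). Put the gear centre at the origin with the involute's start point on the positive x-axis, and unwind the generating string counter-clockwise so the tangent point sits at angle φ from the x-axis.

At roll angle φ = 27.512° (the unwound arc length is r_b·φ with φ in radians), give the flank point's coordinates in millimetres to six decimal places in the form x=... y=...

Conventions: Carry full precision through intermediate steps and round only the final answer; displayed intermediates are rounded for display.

x=136.550822 y=4.441215

single-mesh involute tooth geometry (59T wheel at module 4.563)
pitch radius r_p = m·N/2 = 4.563·59/2 = 134.608500
base radius r_b = r_p·cos α = 134.608500·cos 23.801° = 123.160400
roll angle φ = 27.512° = 0.48017498 rad
x = r_b·(cos φ + φ·sin φ) = 136.550822
y = r_b·(sin φ − φ·cos φ) = 4.441215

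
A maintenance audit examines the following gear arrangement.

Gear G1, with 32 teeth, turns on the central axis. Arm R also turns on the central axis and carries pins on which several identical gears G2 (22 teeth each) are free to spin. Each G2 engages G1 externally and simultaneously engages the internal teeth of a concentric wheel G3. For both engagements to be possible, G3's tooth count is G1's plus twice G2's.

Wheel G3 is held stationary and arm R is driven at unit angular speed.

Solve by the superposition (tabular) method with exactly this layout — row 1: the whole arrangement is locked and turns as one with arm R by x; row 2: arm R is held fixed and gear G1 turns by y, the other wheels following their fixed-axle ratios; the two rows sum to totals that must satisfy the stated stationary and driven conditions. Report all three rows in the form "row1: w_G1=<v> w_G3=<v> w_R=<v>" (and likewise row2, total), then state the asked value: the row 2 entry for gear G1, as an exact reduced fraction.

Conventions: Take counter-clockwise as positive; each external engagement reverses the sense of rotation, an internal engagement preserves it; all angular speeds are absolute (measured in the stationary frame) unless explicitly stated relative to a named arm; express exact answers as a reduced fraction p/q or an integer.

row1: w_G1=1 w_G3=1 w_R=1
row2: w_G1=19/8 w_G3=-1 w_R=0
total: w_G1=27/8 w_G3=0 w_R=1
asked value: 19/8

class = planetary set [G3 = 32+2·22 = 76; Willis about the carrier]
row 1 (train locked, turned with arm): all members turn x
row 2: sun turns y, ring = −(32/76)·y, arm 0
boundary: total ω_ring = x − (32/76)·y = 0 and total ω_arm = x = 1  ⇒  y = 19/8, x = 1
row 2 ring = −(32/76)·19/8 = -1
totals (row 1 + row 2): sun 1 + 19/8 = 27/8, ring 1 + (-1) = 0, arm 1 + 0 = 1
asked cell (row2, sun) = 19/8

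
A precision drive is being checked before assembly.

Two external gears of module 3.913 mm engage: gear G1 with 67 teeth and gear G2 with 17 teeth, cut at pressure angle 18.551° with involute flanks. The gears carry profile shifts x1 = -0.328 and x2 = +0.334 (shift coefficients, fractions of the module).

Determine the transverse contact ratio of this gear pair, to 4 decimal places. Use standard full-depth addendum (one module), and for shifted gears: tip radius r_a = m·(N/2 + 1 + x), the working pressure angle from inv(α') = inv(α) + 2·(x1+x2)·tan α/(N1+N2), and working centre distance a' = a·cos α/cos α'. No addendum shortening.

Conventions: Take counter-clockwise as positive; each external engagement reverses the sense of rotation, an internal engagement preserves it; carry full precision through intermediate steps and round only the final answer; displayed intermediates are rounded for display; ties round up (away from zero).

1.6344

class = single-mesh tooth geometry [involute pair 67T × 17T, m = 3.913]
base radii: r_b1 = 124.274408, r_b2 = 31.532312
tip radii: r_a1 = 133.715036, r_a2 = 38.480442
inv(α') = inv(18.551°) + 2·(-0.328+0.334)·tan α/(67+17) = 0.01185730  ⇒  α' = 18.57536°
a' = a·cos α / cos α' = 164.3460·cos 18.551°/cos 18.57536° = 164.369463
action lengths: √(r_a1²−r_b1²) = 49.351621, √(r_a2²−r_b2²) = 22.055786
base pitch p_b = π·m·cos α = 11.654315
CR = (49.351621 + 22.055786 − 164.369463·sin 18.57536°)/11.654315 = 1.634351
contact ratio ≈ 1.6344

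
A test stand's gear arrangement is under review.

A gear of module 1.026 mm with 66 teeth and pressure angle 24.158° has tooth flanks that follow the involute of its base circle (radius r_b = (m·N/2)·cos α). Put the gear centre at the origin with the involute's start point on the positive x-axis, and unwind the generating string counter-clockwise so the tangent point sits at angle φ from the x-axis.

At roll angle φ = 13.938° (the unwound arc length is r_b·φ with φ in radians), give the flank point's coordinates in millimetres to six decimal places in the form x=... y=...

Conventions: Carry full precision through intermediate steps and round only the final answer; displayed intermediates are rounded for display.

topology: single-mesh involute geometry — m = 1.026, N = 66
pitch radius r_p = m·N/2 = 1.026·66/2 = 33.858000
base radius r_b = r_p·cos α = 33.858000·cos 24.158° = 30.892729
roll angle φ = 13.938° = 0.24326399 rad
x = r_b·(cos φ + φ·sin φ) = 31.793325
y = r_b·(sin φ − φ·cos φ) = 0.147366

x=31.793325 y=0.147366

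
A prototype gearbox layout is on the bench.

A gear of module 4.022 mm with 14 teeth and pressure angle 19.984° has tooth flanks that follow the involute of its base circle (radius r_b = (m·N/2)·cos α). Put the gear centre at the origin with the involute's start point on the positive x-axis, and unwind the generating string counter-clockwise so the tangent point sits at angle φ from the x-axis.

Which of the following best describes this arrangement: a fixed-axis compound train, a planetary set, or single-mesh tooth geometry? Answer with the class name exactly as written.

single-mesh involute tooth geometry (14T wheel at module 4.022)
classification: single-mesh tooth geometry

single-mesh tooth geometry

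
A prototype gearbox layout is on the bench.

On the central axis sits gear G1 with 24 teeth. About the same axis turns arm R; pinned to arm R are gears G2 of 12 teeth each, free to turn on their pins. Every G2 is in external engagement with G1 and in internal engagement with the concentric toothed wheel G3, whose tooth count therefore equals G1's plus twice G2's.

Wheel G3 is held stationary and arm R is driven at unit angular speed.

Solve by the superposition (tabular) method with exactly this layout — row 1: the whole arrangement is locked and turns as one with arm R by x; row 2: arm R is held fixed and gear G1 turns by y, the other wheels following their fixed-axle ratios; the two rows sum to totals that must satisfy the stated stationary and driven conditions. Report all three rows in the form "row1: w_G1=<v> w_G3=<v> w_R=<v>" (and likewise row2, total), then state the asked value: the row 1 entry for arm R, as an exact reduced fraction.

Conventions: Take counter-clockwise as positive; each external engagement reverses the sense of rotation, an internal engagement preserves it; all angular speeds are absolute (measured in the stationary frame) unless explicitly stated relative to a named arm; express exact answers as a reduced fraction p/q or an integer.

recognized (axles ride arm R): planetary set, 24/12/48 teeth
row 1 (train locked, turned with arm): all members turn x
row 2 — arm fixed, fixed-axis ratios: sun y, ring −(24/48)·y, arm 0
boundary: total ω_ring = x − (24/48)·y = 0 and total ω_arm = x = 1  ⇒  y = 2, x = 1
row 2 ring = −(24/48)·2 = -1
totals (row 1 + row 2): sun 1 + 2 = 3, ring 1 + (-1) = 0, arm 1 + 0 = 1
asked cell (row1, arm) = 1

row1: w_G1=1 w_G3=1 w_R=1
row2: w_G1=2 w_G3=-1 w_R=0
total: w_G1=3 w_G3=0 w_R=1
asked value: 1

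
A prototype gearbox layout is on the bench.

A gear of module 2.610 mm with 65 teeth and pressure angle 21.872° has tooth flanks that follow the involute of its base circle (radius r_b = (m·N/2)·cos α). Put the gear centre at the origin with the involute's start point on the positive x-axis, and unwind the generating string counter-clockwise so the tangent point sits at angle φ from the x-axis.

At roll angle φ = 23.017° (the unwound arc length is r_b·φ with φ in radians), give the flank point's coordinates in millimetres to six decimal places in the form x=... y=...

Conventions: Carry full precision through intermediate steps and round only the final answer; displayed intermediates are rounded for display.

x=84.817068 y=1.673835

class = single-mesh tooth geometry [base-circle involute, m = 2.610, 65T]
pitch radius r_p = m·N/2 = 2.610·65/2 = 84.825000
base radius r_b = r_p·cos α = 84.825000·cos 21.872° = 78.719162
roll angle φ = 23.017° = 0.40172243 rad
x = r_b·(cos φ + φ·sin φ) = 84.817068
y = r_b·(sin φ − φ·cos φ) = 1.673835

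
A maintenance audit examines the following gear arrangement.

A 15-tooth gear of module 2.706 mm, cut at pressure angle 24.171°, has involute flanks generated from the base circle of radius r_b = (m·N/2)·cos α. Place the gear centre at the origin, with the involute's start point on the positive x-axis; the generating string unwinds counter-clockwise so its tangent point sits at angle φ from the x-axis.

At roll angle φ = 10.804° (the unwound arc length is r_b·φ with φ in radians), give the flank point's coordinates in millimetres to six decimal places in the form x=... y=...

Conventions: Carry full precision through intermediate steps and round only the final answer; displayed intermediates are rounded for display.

class = single-mesh tooth geometry [base-circle involute, m = 2.706, 15T]
pitch radius r_p = m·N/2 = 2.706·15/2 = 20.295000
base radius r_b = r_p·cos α = 20.295000·cos 24.171° = 18.515686
roll angle φ = 10.804° = 0.18856537 rad
x = r_b·(cos φ + φ·sin φ) = 18.841946
y = r_b·(sin φ − φ·cos φ) = 0.041234

x=18.841946 y=0.041234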